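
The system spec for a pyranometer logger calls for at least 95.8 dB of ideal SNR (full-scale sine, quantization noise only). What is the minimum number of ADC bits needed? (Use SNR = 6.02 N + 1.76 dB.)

6.02 N + 1.76 ≥ 95.8 gives N ≥ 15.621, so the minimum integer is 16.

16 bits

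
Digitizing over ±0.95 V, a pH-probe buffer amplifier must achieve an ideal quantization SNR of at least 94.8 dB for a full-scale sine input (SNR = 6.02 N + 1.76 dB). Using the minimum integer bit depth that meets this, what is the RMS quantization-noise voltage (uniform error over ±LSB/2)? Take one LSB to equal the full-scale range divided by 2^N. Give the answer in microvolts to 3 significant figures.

Full-scale range = 0.95 V − (-0.95 V) = 1.9 V.
Solving 6.02 N ≥ 94.8 − 1.76: N ≥ 15.455. Round up → N = 16.
Step size = 1.9/65536 V = 28.992 µV.
σ_q = LSB/√12 = 28.992 µV/3.4641 = 8.37 µV.

8.37 µV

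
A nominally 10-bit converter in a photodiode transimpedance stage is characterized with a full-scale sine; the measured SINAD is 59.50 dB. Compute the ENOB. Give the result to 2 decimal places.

9.59 bits

(59.50 − 1.76) / 6.02 = 57.74/6.02 = 9.5914 effective bits.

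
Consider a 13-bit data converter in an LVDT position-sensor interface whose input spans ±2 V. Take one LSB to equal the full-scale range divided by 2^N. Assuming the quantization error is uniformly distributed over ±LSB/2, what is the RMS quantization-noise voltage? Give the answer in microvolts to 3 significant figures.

141 µV

Full-scale range = 2 V − (-2 V) = 4 V.
LSB = 4 V ÷ 2^13 = 4/8192 V = 488.28 µV.
σ_q = LSB/√12 = 488.28 µV/3.4641 = 141 µV.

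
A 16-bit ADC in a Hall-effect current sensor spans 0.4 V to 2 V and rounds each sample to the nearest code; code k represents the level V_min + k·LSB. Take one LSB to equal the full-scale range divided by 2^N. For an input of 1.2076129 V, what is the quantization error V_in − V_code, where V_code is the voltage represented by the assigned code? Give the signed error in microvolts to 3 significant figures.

−4.29 µV

The full-scale span is 2 − (0.4) = 1.6 V. LSB = 1.6 V / 2^16 ≈ 24.41 µV.
Position in LSBs: (1.2076129 − (0.4)) × 65536/1.6 = 33079.8244; rounding gives k = 33080.
V_code = 0.4 + (33080/65536) × 1.6 = 1.2076171875 V.
e = 1.2076129 − (1.2076171875) = −4.29 µV.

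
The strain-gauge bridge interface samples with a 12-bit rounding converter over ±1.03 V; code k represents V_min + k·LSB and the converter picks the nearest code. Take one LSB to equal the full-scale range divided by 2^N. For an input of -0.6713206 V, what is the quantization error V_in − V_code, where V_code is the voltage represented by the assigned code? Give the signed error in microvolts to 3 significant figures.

Full-scale range = 1.03 V − (-1.03 V) = 2.06 V. LSB = 2.06 V / 2^12 ≈ 0.5029 mV.
(V_in − V_min)/LSB = (-0.6713206 − (-1.03)) × 4096/2.06 = 713.1800 → nearest code k = 713.
Reconstructed level: -1.03 + 713 × 2.06/4096 V = -0.6714111328 V.
V_in − V_code = -0.6713206 − (-0.6714111328) = +90.5 µV.

+90.5 µV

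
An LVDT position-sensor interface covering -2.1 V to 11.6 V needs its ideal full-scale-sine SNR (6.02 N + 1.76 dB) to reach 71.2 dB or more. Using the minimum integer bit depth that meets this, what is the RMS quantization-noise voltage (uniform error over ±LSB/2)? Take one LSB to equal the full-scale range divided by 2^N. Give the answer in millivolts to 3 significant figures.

0.966 mV

Span: 11.6 V − (-2.1 V) = 13.7 V.
Required N = ⌈(71.2 − 1.76)/6.02⌉ = ⌈11.535⌉ = 12.
LSB = 13.7 V ÷ 2^12 = 13.7/4096 V = 3.3447 mV.
σ_q = LSB/√12 = 3.3447 mV/3.4641 = 0.966 mV.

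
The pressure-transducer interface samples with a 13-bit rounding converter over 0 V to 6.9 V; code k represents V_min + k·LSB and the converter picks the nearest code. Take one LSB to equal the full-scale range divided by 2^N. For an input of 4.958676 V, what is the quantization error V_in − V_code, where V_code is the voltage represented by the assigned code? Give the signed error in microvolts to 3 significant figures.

Full-scale range = 6.9 V. LSB = 6.9 V / 2^13 ≈ 0.8423 mV.
(V_in − V_min)/LSB = (4.958676 − (0)) × 8192/6.9 = 5887.1701 → nearest code k = 5887.
Reconstructed level: 0 + 5887 × 6.9/8192 V = 4.958532715 V.
e = 4.958676 − (4.958532715) = +143 µV.

+143 µV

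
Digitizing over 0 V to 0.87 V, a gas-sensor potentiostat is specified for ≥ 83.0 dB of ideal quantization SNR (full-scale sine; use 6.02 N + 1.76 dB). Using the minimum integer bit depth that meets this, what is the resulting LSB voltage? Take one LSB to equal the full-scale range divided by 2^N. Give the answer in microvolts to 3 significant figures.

53.1 µV

Range is 0.87 V.
N ≥ (83.0 − 1.76)/6.02 = 13.495 → N_min = 14.
Step size = 0.87/16384 V = 53.1 µV.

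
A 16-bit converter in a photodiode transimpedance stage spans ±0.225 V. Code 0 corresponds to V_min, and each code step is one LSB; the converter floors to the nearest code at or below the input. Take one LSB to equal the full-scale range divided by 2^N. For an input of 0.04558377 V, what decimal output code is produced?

Span: 0.225 V − (-0.225 V) = 0.45 V. LSB = 0.45 V / 2^16 ≈ 6.866 µV.
V_in − V_min = 0.04558377 − (-0.225) = 0.27058377 V.
Divide by LSB: 0.27058377 × 65536/0.45 = 39406.6177.
Truncating gives code 39406.

39406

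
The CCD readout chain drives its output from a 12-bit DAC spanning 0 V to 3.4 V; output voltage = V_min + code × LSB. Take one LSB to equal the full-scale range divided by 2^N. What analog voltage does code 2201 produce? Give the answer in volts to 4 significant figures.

V_FS = 3.4 V. LSB = 3.4 V / 2^12.
V_out = 0 + 2201 × (3.4/4096) V
      = 0 V + 1.82700 V = 1.82700 V.

1.827 V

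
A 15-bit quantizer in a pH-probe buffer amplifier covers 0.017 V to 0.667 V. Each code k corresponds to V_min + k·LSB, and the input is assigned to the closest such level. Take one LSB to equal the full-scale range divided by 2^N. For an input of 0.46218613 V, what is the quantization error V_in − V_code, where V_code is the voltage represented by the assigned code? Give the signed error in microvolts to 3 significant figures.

−2.77 µV

The full-scale span is 0.667 − (0.017) = 0.65 V. LSB = 0.65 V / 2^15 ≈ 19.84 µV.
Position in LSBs: (0.46218613 − (0.017)) × 32768/0.65 = 22442.8602; rounding gives k = 22443.
V_code = 0.017 + (22443/32768) × 0.65 = 0.46218890381 V.
Error = V_in − V_code = 0.46218613 − (0.46218890381) = −2.77 µV.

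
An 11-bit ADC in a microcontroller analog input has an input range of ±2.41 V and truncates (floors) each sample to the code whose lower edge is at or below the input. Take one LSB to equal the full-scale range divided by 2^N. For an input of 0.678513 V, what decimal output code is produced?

Range = 2.41 − (-2.41) = 4.82 V. LSB = 4.82 V / 2^11 ≈ 2.354 mV.
code = ⌊(V_in − V_min)/LSB⌋ = ⌊(V_in − V_min) × 2^11 / range⌋
     = ⌊(0.678513 − (-2.41)) × 2048 / 4.82⌋ = ⌊3.088513 × 2048/4.82⌋
     = ⌊1312.298⌋ = 1312.

1312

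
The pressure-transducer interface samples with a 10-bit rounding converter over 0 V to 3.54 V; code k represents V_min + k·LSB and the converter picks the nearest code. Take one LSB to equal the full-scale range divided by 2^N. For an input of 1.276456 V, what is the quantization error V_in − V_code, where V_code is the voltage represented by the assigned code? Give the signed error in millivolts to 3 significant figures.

V_FS = 3.54 V. LSB = 3.54 V / 2^10 ≈ 3.457 mV.
(V_in − V_min)/LSB = (1.276456 − (0)) × 1024/3.54 = 369.2347 → nearest code k = 369.
V_code = 0 + (369/1024) × 3.54 = 1.275644531 V.
e = 1.276456 − (1.275644531) = +0.811 mV.

+0.811 mV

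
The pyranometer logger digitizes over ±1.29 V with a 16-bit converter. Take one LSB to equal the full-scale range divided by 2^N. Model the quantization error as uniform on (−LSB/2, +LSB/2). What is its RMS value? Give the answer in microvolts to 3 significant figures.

Span: 1.29 V − (-1.29 V) = 2.58 V.
One LSB is 2.58 V / 65536 = 39.368 µV.
V_rms = LSB/√12 = 39.368 µV / √12 = 11.4 µV.

11.4 µV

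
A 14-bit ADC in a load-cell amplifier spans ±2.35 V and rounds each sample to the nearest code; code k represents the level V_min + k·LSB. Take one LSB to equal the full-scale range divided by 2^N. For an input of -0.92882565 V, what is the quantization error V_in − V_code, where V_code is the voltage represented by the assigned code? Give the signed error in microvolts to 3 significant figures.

+44.0 µV

The full-scale span is 2.35 − (-2.35) = 4.7 V. LSB = 4.7 V / 2^14 ≈ 286.9 µV.
(-0.92882565 − (-2.35)) / LSB = 1.42117435 × 16384/4.7 = 4954.1533. Nearest integer: k = 4954.
V_code = -2.35 + (4954/16384) × 4.7 = -0.92886962891 V.
e = -0.92882565 − (-0.92886962891) = +44.0 µV.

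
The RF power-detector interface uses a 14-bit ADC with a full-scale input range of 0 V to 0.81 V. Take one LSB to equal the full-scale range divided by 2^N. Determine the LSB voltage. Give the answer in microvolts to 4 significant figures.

49.44 µV

Range is 0.81 V.
Number of codes = 2^14 = 16384.
LSB = 0.81 V ÷ 2^14 = 0.81/16384 V = 49.44 µV.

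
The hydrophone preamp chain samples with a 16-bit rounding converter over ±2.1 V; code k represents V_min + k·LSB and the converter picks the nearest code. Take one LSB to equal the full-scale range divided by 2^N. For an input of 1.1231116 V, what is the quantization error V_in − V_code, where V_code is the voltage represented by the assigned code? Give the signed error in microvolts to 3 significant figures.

−11.6 µV

Full-scale range = 2.1 V − (-2.1 V) = 4.2 V. LSB = 4.2 V / 2^16 ≈ 64.09 µV.
Position in LSBs: (1.1231116 − (-2.1)) × 65536/4.2 = 50292.8195; rounding gives k = 50293.
V_code = -2.1 + (50293/65536) × 4.2 = 1.1231231689 V.
e = 1.1231116 − (1.1231231689) = −11.6 µV.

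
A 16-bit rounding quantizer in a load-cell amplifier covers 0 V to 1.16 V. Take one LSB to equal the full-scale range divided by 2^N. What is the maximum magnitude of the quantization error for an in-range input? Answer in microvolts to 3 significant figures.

8.85 µV

Range is 1.16 V.
LSB = 1.16 V ÷ 2^16 = 1.16/65536 V = 17.700 µV.
|e|_max = LSB/2 = 8.85 µV.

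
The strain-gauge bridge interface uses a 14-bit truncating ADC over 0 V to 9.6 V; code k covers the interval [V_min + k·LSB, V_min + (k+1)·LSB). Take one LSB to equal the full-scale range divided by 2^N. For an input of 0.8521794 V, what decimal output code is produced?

1454

V_FS = 9.6 V. LSB = 9.6 V / 2^14 ≈ 0.5859 mV.
(V_in − V_min) × 2^14/range = (0.8521794 − (0)) × 16384/9.6 = 1454.386.
Floor → code = 1454.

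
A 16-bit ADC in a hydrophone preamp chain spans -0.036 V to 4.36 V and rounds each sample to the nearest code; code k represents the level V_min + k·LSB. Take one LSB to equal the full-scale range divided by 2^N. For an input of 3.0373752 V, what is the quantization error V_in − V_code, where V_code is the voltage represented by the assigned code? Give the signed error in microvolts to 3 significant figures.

+12.0 µV

The full-scale span is 4.36 − (-0.036) = 4.396 V. LSB = 4.396 V / 2^16 ≈ 67.08 µV.
(3.0373752 − (-0.036)) / LSB = 3.0733752 × 65536/4.396 = 45818.1795. Nearest integer: k = 45818.
Reconstructed level: -0.036 + 45818 × 4.396/65536 V = 3.0373631592 V.
e = 3.0373752 − (3.0373631592) = +12.0 µV.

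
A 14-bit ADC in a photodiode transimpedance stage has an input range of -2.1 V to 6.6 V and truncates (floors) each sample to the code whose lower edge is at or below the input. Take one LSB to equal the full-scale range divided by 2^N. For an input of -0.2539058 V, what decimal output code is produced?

3476

Span: 6.6 V − (-2.1 V) = 8.7 V. LSB = 8.7 V / 2^14 ≈ 0.5310 mV.
code = ⌊(V_in − V_min)/LSB⌋ = ⌊(V_in − V_min) × 2^14 / range⌋
     = ⌊(-0.2539058 − (-2.1)) × 16384 / 8.7⌋ = ⌊1.8460942 × 16384/8.7⌋
     = ⌊3476.599⌋ = 3476.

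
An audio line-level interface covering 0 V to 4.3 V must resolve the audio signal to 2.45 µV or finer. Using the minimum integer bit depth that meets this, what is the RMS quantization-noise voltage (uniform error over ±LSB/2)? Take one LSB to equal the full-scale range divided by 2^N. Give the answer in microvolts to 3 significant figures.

0.592 µV

V_FS = 4.3 V.
4.3 V / 2.45 µV = 1.755e6. Since 2^20 = 1048576 and 2^21 = 2097152, N = 21.
One LSB is 4.3 V / 2097152 = 2.0504 µV.
V_rms = LSB/√12 = 0.592 µV.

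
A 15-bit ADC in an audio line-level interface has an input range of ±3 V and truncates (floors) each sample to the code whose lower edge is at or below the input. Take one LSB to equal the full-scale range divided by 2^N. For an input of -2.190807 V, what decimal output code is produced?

4419

Full-scale range = 3 V − (-3 V) = 6 V. LSB = 6 V / 2^15 ≈ 183.1 µV.
(V_in − V_min) × 2^15/range = (-2.190807 − (-3)) × 32768/6 = 4419.273.
Floor → code = 4419.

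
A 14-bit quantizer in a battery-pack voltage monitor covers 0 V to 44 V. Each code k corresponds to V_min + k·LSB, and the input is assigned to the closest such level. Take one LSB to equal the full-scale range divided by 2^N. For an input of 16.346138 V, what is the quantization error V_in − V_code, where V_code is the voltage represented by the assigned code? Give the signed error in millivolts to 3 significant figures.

−0.786 mV

V_FS = 44 V. LSB = 44 V / 2^14 ≈ 2.686 mV.
(16.346138 − (0)) / LSB = 16.346138 × 16384/44 = 6086.7074. Nearest integer: k = 6087.
V_code = V_min + k × range/2^14 = 0 + 6087 × 44/16384 = 16.346923828 V.
e = 16.346138 − (16.346923828) = −0.786 mV.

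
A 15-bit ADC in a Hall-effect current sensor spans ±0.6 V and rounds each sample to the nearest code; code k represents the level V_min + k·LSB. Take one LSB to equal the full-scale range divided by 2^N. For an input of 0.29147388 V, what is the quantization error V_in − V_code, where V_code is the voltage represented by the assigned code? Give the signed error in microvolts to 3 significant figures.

Range = 0.6 − (-0.6) = 1.2 V. LSB = 1.2 V / 2^15 ≈ 36.62 µV.
(0.29147388 − (-0.6)) / LSB = 0.89147388 × 32768/1.2 = 24343.1801. Nearest integer: k = 24343.
V_code = V_min + k × range/2^15 = -0.6 + 24343 × 1.2/32768 = 0.29146728516 V.
e = 0.29147388 − (0.29146728516) = +6.59 µV.

+6.59 µV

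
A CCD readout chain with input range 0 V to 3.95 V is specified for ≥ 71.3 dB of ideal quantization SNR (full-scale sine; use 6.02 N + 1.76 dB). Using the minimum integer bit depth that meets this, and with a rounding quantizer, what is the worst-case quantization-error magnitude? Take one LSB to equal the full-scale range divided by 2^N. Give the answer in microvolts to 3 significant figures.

482 µV

V_FS = 3.95 V.
Solving 6.02 N ≥ 71.3 − 1.76: N ≥ 11.551. Round up → N = 12.
LSB = 3.95 V / 2^12 = 0.96436 mV.
|e|_max = LSB/2 = 482 µV.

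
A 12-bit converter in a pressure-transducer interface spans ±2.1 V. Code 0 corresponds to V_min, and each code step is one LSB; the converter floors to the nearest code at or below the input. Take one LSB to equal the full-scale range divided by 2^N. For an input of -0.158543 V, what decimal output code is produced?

The full-scale span is 2.1 − (-2.1) = 4.2 V. LSB = 4.2 V / 2^12 ≈ 1.025 mV.
(V_in − V_min) × 2^12/range = (-0.158543 − (-2.1)) × 4096/4.2 = 1893.383.
Floor → code = 1893.

1893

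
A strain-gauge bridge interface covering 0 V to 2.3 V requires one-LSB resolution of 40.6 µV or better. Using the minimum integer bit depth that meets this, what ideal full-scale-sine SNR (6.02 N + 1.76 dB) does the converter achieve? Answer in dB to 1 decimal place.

Span = 2.3 V.
Required number of levels: 2.3/40.6 µV = 56650; smallest N with 2^N ≥ that is 16.
Ideal SNR at N = 16: 6.02·16 + 1.76 = 98.1 dB.

98.1 dB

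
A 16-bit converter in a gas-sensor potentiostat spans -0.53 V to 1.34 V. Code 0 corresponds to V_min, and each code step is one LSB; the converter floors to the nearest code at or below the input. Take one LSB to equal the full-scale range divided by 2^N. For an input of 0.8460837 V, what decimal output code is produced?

Span: 1.34 V − (-0.53 V) = 1.87 V. LSB = 1.87 V / 2^16 ≈ 28.53 µV.
(V_in − V_min) × 2^16/range = (0.8460837 − (-0.53)) × 65536/1.87 = 48226.215.
Floor → code = 48226.

48226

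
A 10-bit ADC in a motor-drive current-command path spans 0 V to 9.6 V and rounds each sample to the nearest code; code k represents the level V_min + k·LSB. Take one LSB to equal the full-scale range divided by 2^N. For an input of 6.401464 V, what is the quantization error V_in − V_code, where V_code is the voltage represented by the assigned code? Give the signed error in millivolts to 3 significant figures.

−1.66 mV

Full-scale range = 9.6 V. LSB = 9.6 V / 2^10 ≈ 9.375 mV.
Position in LSBs: (6.401464 − (0)) × 1024/9.6 = 682.8228; rounding gives k = 683.
V_code = V_min + k × range/2^10 = 0 + 683 × 9.6/1024 = 6.403125000 V.
Error = V_in − V_code = 6.401464 − (6.403125000) = −1.66 mV.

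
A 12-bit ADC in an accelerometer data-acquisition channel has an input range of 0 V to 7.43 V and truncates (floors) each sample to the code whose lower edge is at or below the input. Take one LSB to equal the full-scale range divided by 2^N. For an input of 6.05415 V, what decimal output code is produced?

Span = 7.43 V. LSB = 7.43 V / 2^12 ≈ 1.814 mV.
code = ⌊(V_in − V_min)/LSB⌋ = ⌊(V_in − V_min) × 2^12 / range⌋
     = ⌊(6.05415 − (0)) × 4096 / 7.43⌋ = ⌊6.05415 × 4096/7.43⌋
     = ⌊3337.523⌋ = 3337.

3337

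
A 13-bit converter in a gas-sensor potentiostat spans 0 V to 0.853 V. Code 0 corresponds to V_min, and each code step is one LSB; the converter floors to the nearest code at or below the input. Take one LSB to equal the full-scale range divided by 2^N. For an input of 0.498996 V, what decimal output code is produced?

Range is 0.853 V. LSB = 0.853 V / 2^13 ≈ 104.1 µV.
code = ⌊(V_in − V_min)/LSB⌋ = ⌊(V_in − V_min) × 2^13 / range⌋
     = ⌊(0.498996 − (0)) × 8192 / 0.853⌋ = ⌊0.498996 × 8192/0.853⌋
     = ⌊4792.234⌋ = 4792.

4792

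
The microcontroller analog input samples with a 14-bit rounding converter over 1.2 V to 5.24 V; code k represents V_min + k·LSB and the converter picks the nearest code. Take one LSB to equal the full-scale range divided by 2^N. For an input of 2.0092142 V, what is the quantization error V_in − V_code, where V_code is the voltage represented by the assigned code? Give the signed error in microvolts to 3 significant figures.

Range = 5.24 − (1.2) = 4.04 V. LSB = 4.04 V / 2^14 ≈ 246.6 µV.
(2.0092142 − (1.2)) / LSB = 0.8092142 × 16384/4.04 = 3281.7241. Nearest integer: k = 3282.
V_code = V_min + k × range/2^14 = 1.2 + 3282 × 4.04/16384 = 2.0092822266 V.
V_in − V_code = 2.0092142 − (2.0092822266) = −68.0 µV.

−68.0 µV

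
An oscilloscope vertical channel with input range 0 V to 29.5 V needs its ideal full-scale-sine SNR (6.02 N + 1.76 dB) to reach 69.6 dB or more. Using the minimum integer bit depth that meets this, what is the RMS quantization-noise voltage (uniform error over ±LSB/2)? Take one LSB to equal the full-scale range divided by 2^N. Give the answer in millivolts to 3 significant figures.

Span = 29.5 V.
Required N = ⌈(69.6 − 1.76)/6.02⌉ = ⌈11.269⌉ = 12.
One LSB is 29.5 V / 4096 = 7.2021 mV.
V_rms = LSB/√12 = 2.08 mV.

2.08 mV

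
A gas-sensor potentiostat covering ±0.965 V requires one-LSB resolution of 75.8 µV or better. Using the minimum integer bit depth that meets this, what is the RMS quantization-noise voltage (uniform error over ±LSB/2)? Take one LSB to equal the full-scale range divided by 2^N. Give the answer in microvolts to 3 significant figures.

The full-scale span is 0.965 − (-0.965) = 1.93 V.
Levels needed ≥ 1.93/75.8 µV = 25460. 2^15 = 32768 suffices, so N_min = 15.
Step size = 1.93/32768 V = 58.899 µV.
V_rms = LSB/√12 = 17.0 µV.

17.0 µV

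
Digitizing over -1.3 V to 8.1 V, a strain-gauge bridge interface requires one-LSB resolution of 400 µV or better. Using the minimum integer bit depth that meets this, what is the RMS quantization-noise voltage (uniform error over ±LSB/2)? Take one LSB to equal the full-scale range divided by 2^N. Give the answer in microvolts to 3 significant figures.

82.8 µV

Full-scale range = 8.1 V − (-1.3 V) = 9.4 V.
Required number of levels: 9.4/400 µV = 23500; smallest N with 2^N ≥ that is 15.
Step size = 9.4/32768 V = 286.87 µV.
RMS noise = LSB/√12 = 82.8 µV.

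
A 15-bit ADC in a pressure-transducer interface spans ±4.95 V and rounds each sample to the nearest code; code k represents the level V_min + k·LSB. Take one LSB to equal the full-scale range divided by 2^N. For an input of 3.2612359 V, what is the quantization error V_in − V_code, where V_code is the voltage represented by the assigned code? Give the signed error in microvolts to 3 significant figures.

+109 µV

Full-scale range = 4.95 V − (-4.95 V) = 9.9 V. LSB = 9.9 V / 2^15 ≈ 302.1 µV.
Position in LSBs: (3.2612359 − (-4.95)) × 32768/9.9 = 27178.3614; rounding gives k = 27178.
Reconstructed level: -4.95 + 27178 × 9.9/32768 V = 3.2611267090 V.
e = 3.2612359 − (3.2611267090) = +109 µV.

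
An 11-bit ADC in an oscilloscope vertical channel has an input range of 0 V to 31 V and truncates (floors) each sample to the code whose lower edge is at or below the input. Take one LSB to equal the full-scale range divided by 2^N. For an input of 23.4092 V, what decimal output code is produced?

V_FS = 31 V. LSB = 31 V / 2^11 ≈ 15.14 mV.
(V_in − V_min) × 2^11/range = (23.4092 − (0)) × 2048/31 = 1546.517.
Floor → code = 1546.

1546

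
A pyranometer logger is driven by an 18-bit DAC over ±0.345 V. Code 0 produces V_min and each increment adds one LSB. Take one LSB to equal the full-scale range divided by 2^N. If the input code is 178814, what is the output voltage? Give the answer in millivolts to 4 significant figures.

125.7 mV

The full-scale span is 0.345 − (-0.345) = 0.69 V. LSB = 0.69 V / 2^18.
V_out = V_min + code × LSB = -0.345 V + 178814 × 0.69 V / 262144
      = -0.345 + 0.470664 = 0.125664 V.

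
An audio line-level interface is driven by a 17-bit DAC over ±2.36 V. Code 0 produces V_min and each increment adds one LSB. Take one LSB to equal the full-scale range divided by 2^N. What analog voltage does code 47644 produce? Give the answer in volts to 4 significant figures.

-0.6443 V

Range = 2.36 − (-2.36) = 4.72 V. LSB = 4.72 V / 2^17.
Output = V_min + (47644/131072) × range = -2.36 + 0.363495 × 4.72 V
      = -2.36 V + 1.71570 V = -0.644304 V.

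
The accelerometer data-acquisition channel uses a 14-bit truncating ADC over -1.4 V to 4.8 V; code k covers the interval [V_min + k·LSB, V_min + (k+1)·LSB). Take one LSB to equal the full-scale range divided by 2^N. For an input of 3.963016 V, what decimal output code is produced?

14172

Full-scale range = 4.8 V − (-1.4 V) = 6.2 V. LSB = 6.2 V / 2^14 ≈ 378.4 µV.
(V_in − V_min) × 2^14/range = (3.963016 − (-1.4)) × 16384/6.2 = 14172.202.
Floor → code = 14172.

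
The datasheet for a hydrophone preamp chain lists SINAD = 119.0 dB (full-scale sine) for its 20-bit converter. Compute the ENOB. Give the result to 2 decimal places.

19.48 bits

ENOB = (SINAD − 1.76) / 6.02 = (119.0 − 1.76) / 6.02 = 117.24 / 6.02 = 19.4751.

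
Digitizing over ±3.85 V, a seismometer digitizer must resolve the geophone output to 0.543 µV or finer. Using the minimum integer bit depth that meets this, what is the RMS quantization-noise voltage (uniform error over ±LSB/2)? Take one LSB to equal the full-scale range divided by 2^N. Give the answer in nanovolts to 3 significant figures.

Full-scale range = 3.85 V − (-3.85 V) = 7.7 V.
Need 2^N ≥ 7.7 V / 0.543 µV = 1.418e7 → N_min = 24.
LSB = 7.7 V ÷ 2^24 = 7.7/16777216 V = 458.96 nV.
σ_q = LSB/√12 = 458.96 nV/3.4641 = 132 nV.

132 nV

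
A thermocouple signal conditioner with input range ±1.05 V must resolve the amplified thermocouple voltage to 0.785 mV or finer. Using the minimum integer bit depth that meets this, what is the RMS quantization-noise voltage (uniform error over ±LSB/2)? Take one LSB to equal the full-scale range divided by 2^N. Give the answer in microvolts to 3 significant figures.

148 µV

Span: 1.05 V − (-1.05 V) = 2.1 V.
2.1 V / 0.785 mV = 2675. Since 2^11 = 2048 and 2^12 = 4096, N = 12.
LSB = 2.1 V / 2^12 = 0.51270 mV.
V_rms = LSB/√12 = 148 µV.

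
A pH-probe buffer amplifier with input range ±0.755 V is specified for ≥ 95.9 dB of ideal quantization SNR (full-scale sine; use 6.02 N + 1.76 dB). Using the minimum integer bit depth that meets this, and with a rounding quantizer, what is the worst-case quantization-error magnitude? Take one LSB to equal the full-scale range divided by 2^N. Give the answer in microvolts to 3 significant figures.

Full-scale range = 0.755 V − (-0.755 V) = 1.51 V.
Solving 6.02 N ≥ 95.9 − 1.76: N ≥ 15.638. Round up → N = 16.
Step size = 1.51/65536 V = 23.041 µV.
|e|_max = LSB/2 = 11.5 µV.

11.5 µV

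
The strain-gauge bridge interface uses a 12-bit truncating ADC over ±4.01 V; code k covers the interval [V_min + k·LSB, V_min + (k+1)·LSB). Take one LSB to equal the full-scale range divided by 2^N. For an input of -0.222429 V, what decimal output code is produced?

The full-scale span is 4.01 − (-4.01) = 8.02 V. LSB = 8.02 V / 2^12 ≈ 1.958 mV.
code = ⌊(V_in − V_min)/LSB⌋ = ⌊(V_in − V_min) × 2^12 / range⌋
     = ⌊(-0.222429 − (-4.01)) × 4096 / 8.02⌋ = ⌊3.787571 × 4096/8.02⌋
     = ⌊1934.400⌋ = 1934.

1934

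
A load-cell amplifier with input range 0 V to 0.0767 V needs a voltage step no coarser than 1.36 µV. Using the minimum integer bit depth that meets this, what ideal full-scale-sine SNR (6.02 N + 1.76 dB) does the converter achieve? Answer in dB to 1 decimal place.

Span = 0.0767 V.
Levels needed ≥ 0.0767/1.36 µV = 56400. 2^16 = 65536 suffices, so N_min = 16.
SNR = 6.02 × 16 + 1.76 = 98.08 dB.

98.1 dB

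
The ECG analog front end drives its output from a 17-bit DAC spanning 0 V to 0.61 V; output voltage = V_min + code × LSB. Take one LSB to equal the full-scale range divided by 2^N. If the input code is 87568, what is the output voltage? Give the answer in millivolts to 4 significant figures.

407.5 mV

Full-scale range = 0.61 V. LSB = 0.61 V / 2^17.
V_out = 0 + 87568 × (0.61/131072) V
      = 0 + 0.407535 = 0.407535 V.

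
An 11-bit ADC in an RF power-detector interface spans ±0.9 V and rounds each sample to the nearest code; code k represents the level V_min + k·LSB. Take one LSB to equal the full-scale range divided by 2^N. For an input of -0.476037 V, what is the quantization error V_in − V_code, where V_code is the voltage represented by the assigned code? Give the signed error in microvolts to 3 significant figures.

+330 µV

Full-scale range = 0.9 V − (-0.9 V) = 1.8 V. LSB = 1.8 V / 2^11 ≈ 0.8789 mV.
(V_in − V_min)/LSB = (-0.476037 − (-0.9)) × 2048/1.8 = 482.3757 → nearest code k = 482.
V_code = -0.9 + (482/2048) × 1.8 = -0.4763671875 V.
Error = V_in − V_code = -0.476037 − (-0.4763671875) = +330 µV.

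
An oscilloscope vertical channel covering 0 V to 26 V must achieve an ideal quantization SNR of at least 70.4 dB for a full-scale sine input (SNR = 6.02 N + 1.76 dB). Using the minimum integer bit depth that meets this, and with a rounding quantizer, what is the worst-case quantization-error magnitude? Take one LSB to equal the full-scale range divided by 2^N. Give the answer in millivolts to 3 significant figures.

Full-scale range = 26 V.
Solving 6.02 N ≥ 70.4 − 1.76: N ≥ 11.402. Round up → N = 12.
One LSB is 26 V / 4096 = 6.3477 mV.
Max error for round-to-nearest is LSB/2 = 3.17 mV.

3.17 mV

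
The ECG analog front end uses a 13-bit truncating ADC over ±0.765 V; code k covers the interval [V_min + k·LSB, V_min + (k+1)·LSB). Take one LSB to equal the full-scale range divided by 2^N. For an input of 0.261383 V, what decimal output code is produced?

5495

Span: 0.765 V − (-0.765 V) = 1.53 V. LSB = 1.53 V / 2^13 ≈ 186.8 µV.
(V_in − V_min) × 2^13/range = (0.261383 − (-0.765)) × 8192/1.53 = 5495.510.
Floor → code = 5495.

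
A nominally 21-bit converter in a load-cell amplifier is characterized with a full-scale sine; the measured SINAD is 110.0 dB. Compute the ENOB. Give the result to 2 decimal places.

ENOB = (SINAD − 1.76) / 6.02 = (110.0 − 1.76) / 6.02 = 108.24 / 6.02 = 17.9801.

17.98 bits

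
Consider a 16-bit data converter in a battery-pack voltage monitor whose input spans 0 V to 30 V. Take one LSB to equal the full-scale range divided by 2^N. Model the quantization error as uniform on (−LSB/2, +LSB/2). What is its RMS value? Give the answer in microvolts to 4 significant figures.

132.1 µV

Range is 30 V.
LSB = 30 V / 2^16 = 457.764 µV.
For a uniform distribution on [−LSB/2, +LSB/2], V_rms = LSB/√12 = 457.764 µV/3.4641 = 132.1 µV.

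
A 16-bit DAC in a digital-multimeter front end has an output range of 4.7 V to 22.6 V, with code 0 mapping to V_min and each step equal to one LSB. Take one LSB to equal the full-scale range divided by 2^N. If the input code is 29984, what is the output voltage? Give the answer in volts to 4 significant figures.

Range = 22.6 − (4.7) = 17.9 V. LSB = 17.9 V / 2^16.
Output = V_min + (29984/65536) × range = 4.7 + 0.457520 × 17.9 V
      = 4.7 V + 8.18960 V = 12.8896 V.

12.89 V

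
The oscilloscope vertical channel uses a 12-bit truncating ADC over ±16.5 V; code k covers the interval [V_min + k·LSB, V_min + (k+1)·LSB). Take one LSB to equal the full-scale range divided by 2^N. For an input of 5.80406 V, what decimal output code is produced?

Full-scale range = 16.5 V − (-16.5 V) = 33 V. LSB = 33 V / 2^12 ≈ 8.057 mV.
V_in − V_min = 5.80406 − (-16.5) = 22.30406 V.
Divide by LSB: 22.30406 × 4096/33 = 2768.4070.
Truncating gives code 2768.

2768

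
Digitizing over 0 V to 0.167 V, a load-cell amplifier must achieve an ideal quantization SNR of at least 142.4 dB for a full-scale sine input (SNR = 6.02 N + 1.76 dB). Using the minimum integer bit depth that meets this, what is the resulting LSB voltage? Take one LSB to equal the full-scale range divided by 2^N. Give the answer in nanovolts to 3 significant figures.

V_FS = 0.167 V.
Required N = ⌈(142.4 − 1.76)/6.02⌉ = ⌈23.362⌉ = 24.
Step size = 0.167/16777216 V = 9.95 nV.

9.95 nV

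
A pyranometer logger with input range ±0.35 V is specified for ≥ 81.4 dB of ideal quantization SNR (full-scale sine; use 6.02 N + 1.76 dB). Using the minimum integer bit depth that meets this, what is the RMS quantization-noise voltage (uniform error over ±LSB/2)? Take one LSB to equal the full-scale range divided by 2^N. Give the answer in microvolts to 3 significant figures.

12.3 µV

Span: 0.35 V − (-0.35 V) = 0.7 V.
6.02 N + 1.76 ≥ 81.4 gives N ≥ 13.229, so the minimum integer is 14.
One LSB is 0.7 V / 16384 = 42.725 µV.
RMS noise = LSB/√12 = 12.3 µV.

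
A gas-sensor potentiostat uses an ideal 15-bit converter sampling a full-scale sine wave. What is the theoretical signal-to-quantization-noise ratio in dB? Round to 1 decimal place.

For an ideal N-bit converter with full-scale sine input, SNR = 6.02 N + 1.76 dB. SNR = 6.02 × 15 + 1.76 = 90.30 + 1.76 = 92.06 dB.

92.1 dB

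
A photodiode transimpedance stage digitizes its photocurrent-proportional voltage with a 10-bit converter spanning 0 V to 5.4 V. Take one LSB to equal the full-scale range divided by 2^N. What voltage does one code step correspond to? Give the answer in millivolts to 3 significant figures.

5.27 mV

Span = 5.4 V.
2^10 = 1024 levels.
One LSB is 5.4 V / 1024 = 5.27 mV.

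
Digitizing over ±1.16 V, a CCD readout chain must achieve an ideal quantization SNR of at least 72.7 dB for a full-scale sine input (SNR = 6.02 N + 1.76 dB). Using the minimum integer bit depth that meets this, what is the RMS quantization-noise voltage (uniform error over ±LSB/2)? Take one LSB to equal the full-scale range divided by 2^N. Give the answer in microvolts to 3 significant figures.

Range = 1.16 − (-1.16) = 2.32 V.
Solving 6.02 N ≥ 72.7 − 1.76: N ≥ 11.784. Round up → N = 12.
One LSB is 2.32 V / 4096 = 0.56641 mV.
σ_q = LSB/√12 = 0.56641 mV/3.4641 = 164 µV.

164 µV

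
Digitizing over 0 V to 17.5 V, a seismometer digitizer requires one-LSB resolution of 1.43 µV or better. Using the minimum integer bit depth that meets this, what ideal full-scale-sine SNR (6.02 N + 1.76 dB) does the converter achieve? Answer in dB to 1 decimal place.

V_FS = 17.5 V.
Levels needed ≥ 17.5/1.43 µV = 1.224e7. 2^24 = 16777216 suffices, so N_min = 24.
6.02(24) + 1.76 = 146.24 dB.

146.2 dB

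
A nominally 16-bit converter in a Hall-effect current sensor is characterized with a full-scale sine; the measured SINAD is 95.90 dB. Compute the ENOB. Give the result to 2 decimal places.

ENOB = (SINAD − 1.76) / 6.02 = (95.90 − 1.76) / 6.02 = 94.14 / 6.02 = 15.6379.

15.64 bits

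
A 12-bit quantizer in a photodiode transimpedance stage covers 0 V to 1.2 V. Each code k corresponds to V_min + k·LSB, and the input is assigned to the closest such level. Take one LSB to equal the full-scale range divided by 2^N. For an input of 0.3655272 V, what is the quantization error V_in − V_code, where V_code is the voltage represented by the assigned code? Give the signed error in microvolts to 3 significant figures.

−97.8 µV

V_FS = 1.2 V. LSB = 1.2 V / 2^12 ≈ 293.0 µV.
(0.3655272 − (0)) / LSB = 0.3655272 × 4096/1.2 = 1247.6662. Nearest integer: k = 1248.
V_code = 0 + (1248/4096) × 1.2 = 0.3656250000 V.
V_in − V_code = 0.3655272 − (0.3656250000) = −97.8 µV.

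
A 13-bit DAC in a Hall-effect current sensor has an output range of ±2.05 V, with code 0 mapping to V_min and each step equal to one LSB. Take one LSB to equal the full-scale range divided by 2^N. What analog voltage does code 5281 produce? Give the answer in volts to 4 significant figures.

0.5931 V

Span: 2.05 V − (-2.05 V) = 4.1 V. LSB = 4.1 V / 2^13.
V_out = V_min + code × LSB = -2.05 V + 5281 × 4.1 V / 8192
      = -2.05 + 2.64308 = 0.593079 V.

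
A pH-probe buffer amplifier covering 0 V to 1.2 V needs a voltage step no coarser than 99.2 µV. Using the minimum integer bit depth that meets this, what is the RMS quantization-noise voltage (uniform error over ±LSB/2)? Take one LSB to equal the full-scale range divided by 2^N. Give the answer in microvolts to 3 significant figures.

Span = 1.2 V.
1.2 V / 99.2 µV = 12100. Since 2^13 = 8192 and 2^14 = 16384, N = 14.
One LSB is 1.2 V / 16384 = 73.242 µV.
V_rms = LSB/√12 = 21.1 µV.

21.1 µV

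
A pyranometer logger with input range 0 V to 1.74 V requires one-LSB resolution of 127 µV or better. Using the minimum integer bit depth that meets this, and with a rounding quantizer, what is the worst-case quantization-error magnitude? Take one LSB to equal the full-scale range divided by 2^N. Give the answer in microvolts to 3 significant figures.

Span = 1.74 V.
Required number of levels: 1.74/127 µV = 13701; smallest N with 2^N ≥ that is 14.
LSB = 1.74 V / 2^14 = 106.20 µV.
Half an LSB is 53.1 µV.

53.1 µV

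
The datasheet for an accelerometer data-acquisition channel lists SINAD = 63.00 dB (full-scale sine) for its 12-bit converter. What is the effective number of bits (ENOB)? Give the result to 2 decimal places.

ENOB = (63.00 − 1.76)/6.02 = 10.1728 bits.

10.17 bits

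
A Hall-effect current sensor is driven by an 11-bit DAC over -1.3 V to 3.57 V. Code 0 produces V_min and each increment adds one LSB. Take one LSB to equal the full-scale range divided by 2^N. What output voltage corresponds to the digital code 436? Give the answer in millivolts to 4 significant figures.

Range = 3.57 − (-1.3) = 4.87 V. LSB = 4.87 V / 2^11.
V_out = -1.3 + 436 × (4.87/2048) V
      = -1.3 + 1.03678 = -0.263223 V.

-263.2 mV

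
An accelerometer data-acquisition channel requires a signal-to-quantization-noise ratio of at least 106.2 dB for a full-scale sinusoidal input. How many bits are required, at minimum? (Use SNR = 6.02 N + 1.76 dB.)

18 bits

N ≥ (106.2 − 1.76)/6.02 = 17.349 → N_min = 18.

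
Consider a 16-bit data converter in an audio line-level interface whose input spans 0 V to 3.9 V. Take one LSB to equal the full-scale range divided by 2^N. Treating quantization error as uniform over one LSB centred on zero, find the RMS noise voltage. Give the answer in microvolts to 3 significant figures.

17.2 µV

V_FS = 3.9 V.
Step size = 3.9/65536 V = 59.509 µV.
σ_q = LSB/√12 = 59.509 µV/3.4641 = 17.2 µV.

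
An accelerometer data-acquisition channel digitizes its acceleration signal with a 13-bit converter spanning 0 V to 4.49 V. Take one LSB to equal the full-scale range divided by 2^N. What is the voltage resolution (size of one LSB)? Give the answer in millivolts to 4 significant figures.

0.5481 mV

Full-scale range = 4.49 V.
There are 2^13 = 8192 steps.
LSB = 4.49 V ÷ 2^13 = 4.49/8192 V = 0.5481 mV.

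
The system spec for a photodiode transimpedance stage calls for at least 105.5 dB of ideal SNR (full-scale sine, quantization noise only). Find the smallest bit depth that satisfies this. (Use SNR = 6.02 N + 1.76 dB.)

N ≥ (105.5 − 1.76)/6.02 = 17.233 → N_min = 18.

18 bits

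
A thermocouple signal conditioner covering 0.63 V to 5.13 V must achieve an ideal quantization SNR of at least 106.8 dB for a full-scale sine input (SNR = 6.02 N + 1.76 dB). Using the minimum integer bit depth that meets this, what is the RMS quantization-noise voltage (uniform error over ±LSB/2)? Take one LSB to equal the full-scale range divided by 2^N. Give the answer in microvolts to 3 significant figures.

The full-scale span is 5.13 − (0.63) = 4.5 V.
6.02 N + 1.76 ≥ 106.8 gives N ≥ 17.449, so the minimum integer is 18.
One LSB is 4.5 V / 262144 = 17.166 µV.
σ_q = LSB/√12 = 17.166 µV/3.4641 = 4.96 µV.

4.96 µV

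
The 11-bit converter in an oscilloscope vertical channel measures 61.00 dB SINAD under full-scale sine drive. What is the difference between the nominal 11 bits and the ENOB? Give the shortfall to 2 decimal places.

1.16 bits

Effective bits = (61.00 − 1.76)/6.02 = 9.8405.
Lost resolution: 11 − 9.8405 = 1.1595 bits.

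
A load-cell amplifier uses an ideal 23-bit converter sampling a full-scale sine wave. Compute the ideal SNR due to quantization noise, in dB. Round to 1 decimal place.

140.2 dB

6.02(23) + 1.76 = 138.46 + 1.76 = 140.22 dB.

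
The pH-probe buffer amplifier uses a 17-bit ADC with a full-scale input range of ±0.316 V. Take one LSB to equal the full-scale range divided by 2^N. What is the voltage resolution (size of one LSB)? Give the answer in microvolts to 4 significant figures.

Range = 0.316 − (-0.316) = 0.632 V.
Number of codes = 2^17 = 131072.
LSB = 0.632 V ÷ 2^17 = 0.632/131072 V = 4.822 µV.

4.822 µV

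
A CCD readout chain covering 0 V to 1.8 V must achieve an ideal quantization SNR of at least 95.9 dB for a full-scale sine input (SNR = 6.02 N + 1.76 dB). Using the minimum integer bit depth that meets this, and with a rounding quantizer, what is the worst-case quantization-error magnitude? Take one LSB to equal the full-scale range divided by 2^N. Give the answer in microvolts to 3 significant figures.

V_FS = 1.8 V.
N ≥ (95.9 − 1.76)/6.02 = 15.638 → N_min = 16.
Step size = 1.8/65536 V = 27.466 µV.
Max error for round-to-nearest is LSB/2 = 13.7 µV.

13.7 µV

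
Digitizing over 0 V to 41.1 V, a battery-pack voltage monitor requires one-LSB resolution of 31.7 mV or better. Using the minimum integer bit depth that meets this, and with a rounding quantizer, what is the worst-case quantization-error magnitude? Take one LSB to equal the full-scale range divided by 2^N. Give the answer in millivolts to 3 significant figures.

10.0 mV

Span = 41.1 V.
Required number of levels: 41.1/31.7 mV = 1296.5; smallest N with 2^N ≥ that is 11.
Step size = 41.1/2048 V = 20.068 mV.
Max error for round-to-nearest is LSB/2 = 10.0 mV.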